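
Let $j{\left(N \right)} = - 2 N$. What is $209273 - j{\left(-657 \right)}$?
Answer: $207959$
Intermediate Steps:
$209273 - j{\left(-657 \right)} = 209273 - \left(-2\right) \left(-657\right) = 209273 - 1314 = 207959$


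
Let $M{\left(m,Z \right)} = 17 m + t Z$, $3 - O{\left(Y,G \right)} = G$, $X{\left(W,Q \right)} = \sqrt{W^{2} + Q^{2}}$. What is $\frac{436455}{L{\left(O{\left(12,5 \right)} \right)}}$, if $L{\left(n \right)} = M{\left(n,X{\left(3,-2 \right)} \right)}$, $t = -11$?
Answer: $\frac{4946490}{139} - \frac{1600335 \sqrt{13}}{139} \approx -5925.2$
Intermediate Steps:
$X{\left(W,Q \right)} = \sqrt{Q^{2} + W^{2}}$
$O{\left(Y,G \right)} = 3 - G$
$M{\left(m,Z \right)} = - 11 Z + 17 m$ ($M{\left(m,Z \right)} = 17 m - 11 Z = - 11 Z + 17 m$)
$L{\left(n \right)} = - 11 \sqrt{13} + 17 n$ ($L{\left(n \right)} = - 11 \sqrt{\left(-2\right)^{2} + 3^{2}} + 17 n = - 11 \sqrt{4 + 9} + 17 n = - 11 \sqrt{13} + 17 n$)
$\frac{436455}{L{\left(O{\left(12,5 \right)} \right)}} = \frac{436455}{- 11 \sqrt{13} + 17 \left(3 - 5\right)} = \frac{436455}{- 11 \sqrt{13} + 17 \left(-2\right)} = \frac{436455}{- 11 \sqrt{13} - 34} = \frac{436455}{-34 - 11 \sqrt{13}}$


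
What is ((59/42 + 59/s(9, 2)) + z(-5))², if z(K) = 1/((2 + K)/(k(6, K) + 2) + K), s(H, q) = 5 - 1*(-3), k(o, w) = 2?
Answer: 1105762009/14930496 ≈ 74.061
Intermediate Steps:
s(H, q) = 8 (s(H, q) = 5 + 3 = 8)
z(K) = 1/(½ + 5*K/4) (z(K) = 1/((2 + K)/(2 + 2) + K) = 1/((2 + K)/4 + K) = 1/((2 + K)*(¼) + K) = 1/((½ + K/4) + K) = 1/(½ + 5*K/4))
((59/42 + 59/s(9, 2)) + z(-5))² = ((59/42 + 59/8) + 4/(2 + 5*(-5)))² = ((59*(1/42) + 59*(⅛)) + 4/(2 - 25))² = ((59/42 + 59/8) + 4/(-23))² = (1475/168 + 4*(-1/23))² = (1475/168 - 4/23)² = (33253/3864)² = 1105762009/14930496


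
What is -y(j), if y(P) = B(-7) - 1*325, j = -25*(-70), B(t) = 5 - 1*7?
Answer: 327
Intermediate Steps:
B(t) = -2 (B(t) = 5 - 7 = -2)
j = 1750
y(P) = -327 (y(P) = -2 - 1*325 = -2 - 325 = -327)
-y(j) = -1*(-327) = 327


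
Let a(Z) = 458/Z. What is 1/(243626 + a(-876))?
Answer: 438/106707959 ≈ 4.1047e-6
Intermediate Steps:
1/(243626 + a(-876)) = 1/(243626 + 458/(-876)) = 1/(243626 + 458*(-1/876)) = 1/(243626 - 229/438) = 1/(106707959/438) = 438/106707959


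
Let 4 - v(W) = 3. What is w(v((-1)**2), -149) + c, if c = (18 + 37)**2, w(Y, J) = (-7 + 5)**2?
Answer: 3029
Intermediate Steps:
v(W) = 1 (v(W) = 4 - 1*3 = 4 - 3 = 1)
w(Y, J) = 4 (w(Y, J) = (-2)**2 = 4)
c = 3025 (c = 55**2 = 3025)
w(v((-1)**2), -149) + c = 4 + 3025 = 3029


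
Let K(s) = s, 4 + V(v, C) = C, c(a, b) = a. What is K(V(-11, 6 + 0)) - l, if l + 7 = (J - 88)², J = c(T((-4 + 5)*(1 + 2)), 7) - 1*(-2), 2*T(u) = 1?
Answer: -29205/4 ≈ -7301.3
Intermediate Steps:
T(u) = ½ (T(u) = (½)*1 = ½)
V(v, C) = -4 + C
J = 5/2 (J = ½ - 1*(-2) = ½ + 2 = 5/2 ≈ 2.5000)
l = 29213/4 (l = -7 + (5/2 - 88)² = -7 + (-171/2)² = -7 + 29241/4 = 29213/4 ≈ 7303.3)
K(V(-11, 6 + 0)) - l = (-4 + (6 + 0)) - 1*29213/4 = (-4 + 6) - 29213/4 = 2 - 29213/4 = -29205/4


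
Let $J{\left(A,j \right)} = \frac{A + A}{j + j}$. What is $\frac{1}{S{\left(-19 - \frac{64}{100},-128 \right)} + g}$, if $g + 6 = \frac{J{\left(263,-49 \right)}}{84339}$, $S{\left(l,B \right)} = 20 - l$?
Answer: $\frac{103315275}{3475519276} \approx 0.029727$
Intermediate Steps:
$J{\left(A,j \right)} = \frac{A}{j}$ ($J{\left(A,j \right)} = \frac{2 A}{2 j} = 2 A \frac{1}{2 j} = \frac{A}{j}$)
$g = - \frac{24795929}{4132611}$ ($g = -6 + \frac{263 \frac{1}{-49}}{84339} = -6 + 263 \left(- \frac{1}{49}\right) \frac{1}{84339} = -6 - \frac{263}{4132611} = - \frac{24795929}{4132611} \approx -6.0001$)
$\frac{1}{S{\left(-19 - \frac{64}{100},-128 \right)} + g} = \frac{1}{\left(20 - \left(-19 - \frac{64}{100}\right)\right) - \frac{24795929}{4132611}} = \frac{1}{\left(20 - \left(-19 - 64 \cdot \frac{1}{100}\right)\right) - \frac{24795929}{4132611}} = \frac{1}{\left(20 - \left(-19 - \frac{16}{25}\right)\right) - \frac{24795929}{4132611}} = \frac{1}{\left(20 - - \frac{491}{25}\right) - \frac{24795929}{4132611}} = \frac{1}{\left(20 + \frac{491}{25}\right) - \frac{24795929}{4132611}} = \frac{1}{\frac{991}{25} - \frac{24795929}{4132611}} = \frac{1}{\frac{3475519276}{103315275}} = \frac{103315275}{3475519276}$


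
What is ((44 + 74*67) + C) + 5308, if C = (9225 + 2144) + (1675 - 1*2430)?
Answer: 20924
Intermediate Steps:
C = 10614 (C = 11369 + (1675 - 2430) = 11369 - 755 = 10614)
((44 + 74*67) + C) + 5308 = ((44 + 74*67) + 10614) + 5308 = ((44 + 4958) + 10614) + 5308 = (5002 + 10614) + 5308 = 15616 + 5308 = 20924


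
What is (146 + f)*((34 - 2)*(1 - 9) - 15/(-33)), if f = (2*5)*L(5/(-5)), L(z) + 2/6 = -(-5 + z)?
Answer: -569696/11 ≈ -51791.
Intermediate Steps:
L(z) = 14/3 - z (L(z) = -⅓ - (-5 + z) = -⅓ + (5 - z) = 14/3 - z)
f = 170/3 (f = (2*5)*(14/3 - 5/(-5)) = 10*(14/3 - 5*(-1)/5) = 10*(14/3 - 1*(-1)) = 10*(14/3 + 1) = 10*(17/3) = 170/3 ≈ 56.667)
(146 + f)*((34 - 2)*(1 - 9) - 15/(-33)) = (146 + 170/3)*((34 - 2)*(1 - 9) - 15/(-33)) = 608*(32*(-8) - 15*(-1/33))/3 = 608*(-256 + 5/11)/3 = (608/3)*(-2811/11) = -569696/11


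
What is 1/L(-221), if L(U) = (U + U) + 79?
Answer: -1/363 ≈ -0.0027548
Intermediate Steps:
L(U) = 79 + 2*U (L(U) = 2*U + 79 = 79 + 2*U)
1/L(-221) = 1/(79 + 2*(-221)) = 1/(79 - 442) = 1/(-363) = -1/363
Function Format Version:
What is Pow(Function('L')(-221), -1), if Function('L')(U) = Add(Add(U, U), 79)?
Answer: Rational(-1, 363) ≈ -0.0027548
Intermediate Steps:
Function('L')(U) = Add(79, Mul(2, U)) (Function('L')(U) = Add(Mul(2, U), 79) = Add(79, Mul(2, U)))
Pow(Function('L')(-221), -1) = Pow(Add(79, Mul(2, -221)), -1) = Pow(Add(79, -442), -1) = Pow(-363, -1) = Rational(-1, 363)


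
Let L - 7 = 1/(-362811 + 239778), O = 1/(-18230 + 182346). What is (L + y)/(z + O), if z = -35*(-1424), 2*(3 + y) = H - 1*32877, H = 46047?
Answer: 133043004578576/1006353522110553 ≈ 0.13220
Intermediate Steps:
y = 6582 (y = -3 + (46047 - 1*32877)/2 = -3 + (46047 - 32877)/2 = -3 + (½)*13170 = -3 + 6585 = 6582)
z = 49840
O = 1/164116 ≈ 6.0933e-6
L = 861230/123033 (L = 7 + 1/(-362811 + 239778) = 7 + 1/(-123033) = 7 - 1/123033 = 861230/123033 ≈ 7.0000)
(L + y)/(z + O) = (861230/123033 + 6582)/(49840 + 1/164116) = 810664436/(123033*(8179541441/164116)) = (810664436/123033)*(164116/8179541441) = 133043004578576/1006353522110553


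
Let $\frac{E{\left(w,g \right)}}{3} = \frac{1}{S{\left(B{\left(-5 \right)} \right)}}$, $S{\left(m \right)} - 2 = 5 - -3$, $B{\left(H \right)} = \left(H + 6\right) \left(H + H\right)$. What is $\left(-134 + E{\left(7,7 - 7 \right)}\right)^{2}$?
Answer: $\frac{1787569}{100} \approx 17876.0$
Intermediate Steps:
$B{\left(H \right)} = 2 H \left(6 + H\right)$ ($B{\left(H \right)} = \left(6 + H\right) 2 H = 2 H \left(6 + H\right)$)
$S{\left(m \right)} = 10$ ($S{\left(m \right)} = 2 + \left(5 - -3\right) = 2 + \left(5 + 3\right) = 2 + 8 = 10$)
$E{\left(w,g \right)} = \frac{3}{10}$
$\left(-134 + E{\left(7,7 - 7 \right)}\right)^{2} = \left(-134 + \frac{3}{10}\right)^{2} = \left(- \frac{1337}{10}\right)^{2} = \frac{1787569}{100}$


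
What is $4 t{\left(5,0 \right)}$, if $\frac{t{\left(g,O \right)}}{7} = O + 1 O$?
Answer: $0$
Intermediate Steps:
$t{\left(g,O \right)} = 14 O$ ($t{\left(g,O \right)} = 7 \left(O + 1 O\right) = 7 \left(O + O\right) = 7 \cdot 2 O = 14 O$)
$4 t{\left(5,0 \right)} = 4 \cdot 14 \cdot 0 = 4 \cdot 0 = 0$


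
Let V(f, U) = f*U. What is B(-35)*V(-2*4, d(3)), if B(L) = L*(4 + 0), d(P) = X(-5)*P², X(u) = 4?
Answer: 40320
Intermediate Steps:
d(P) = 4*P²
V(f, U) = U*f
B(L) = 4*L (B(L) = L*4 = 4*L)
B(-35)*V(-2*4, d(3)) = (4*(-35))*((4*3²)*(-2*4)) = -140*4*9*(-8) = -5040*(-8) = -140*(-288) = 40320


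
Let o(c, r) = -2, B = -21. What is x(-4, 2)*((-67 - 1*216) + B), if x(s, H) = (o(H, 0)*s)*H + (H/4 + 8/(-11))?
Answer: -52744/11 ≈ -4794.9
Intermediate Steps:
x(s, H) = -8/11 + H/4 - 2*H*s (x(s, H) = (-2*s)*H + (H/4 + 8/(-11)) = -2*H*s + (H*(¼) + 8*(-1/11)) = -2*H*s + (H/4 - 8/11) = -2*H*s + (-8/11 + H/4) = -8/11 + H/4 - 2*H*s)
x(-4, 2)*((-67 - 1*216) + B) = (-8/11 + (¼)*2 - 2*2*(-4))*((-67 - 1*216) - 21) = (-8/11 + ½ + 16)*((-67 - 216) - 21) = 347*(-283 - 21)/22 = (347/22)*(-304) = -52744/11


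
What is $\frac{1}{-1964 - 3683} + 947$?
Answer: $\frac{5347708}{5647} \approx 947.0$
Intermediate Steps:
$\frac{1}{-1964 - 3683} + 947 = \frac{1}{-5647} + 947 = - \frac{1}{5647} + 947 = \frac{5347708}{5647}$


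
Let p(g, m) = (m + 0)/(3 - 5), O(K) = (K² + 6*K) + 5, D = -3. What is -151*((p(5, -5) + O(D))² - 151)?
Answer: 89845/4 ≈ 22461.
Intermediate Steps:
O(K) = 5 + K² + 6*K
p(g, m) = -m/2 (p(g, m) = m/(-2) = m*(-½) = -m/2)
-151*((p(5, -5) + O(D))² - 151) = -151*((-½*(-5) + (5 + (-3)² + 6*(-3)))² - 151) = -151*((5/2 + (5 + 9 - 18))² - 151) = -151*((5/2 - 4)² - 151) = -151*((-3/2)² - 151) = -151*(9/4 - 151) = -151*(-595/4) = 89845/4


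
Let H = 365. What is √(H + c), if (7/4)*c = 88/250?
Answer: √11184285/175 ≈ 19.110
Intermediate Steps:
c = 176/875 (c = 4*(88/250)/7 = 4*(88*(1/250))/7 = (4/7)*(44/125) = 176/875 ≈ 0.20114)
√(H + c) = √(365 + 176/875) = √(319551/875) = √11184285/175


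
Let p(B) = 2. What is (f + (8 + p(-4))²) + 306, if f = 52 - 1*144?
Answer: 314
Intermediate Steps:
f = -92 (f = 52 - 144 = -92)
(f + (8 + p(-4))²) + 306 = (-92 + (8 + 2)²) + 306 = (-92 + 10²) + 306 = (-92 + 100) + 306 = 8 + 306 = 314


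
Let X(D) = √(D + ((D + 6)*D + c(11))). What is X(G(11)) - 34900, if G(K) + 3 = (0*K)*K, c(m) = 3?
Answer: -34900 + 3*I ≈ -34900.0 + 3.0*I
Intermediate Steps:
G(K) = -3 (G(K) = -3 + (0*K)*K = -3 + 0*K = -3 + 0 = -3)
X(D) = √(3 + D + D*(6 + D)) (X(D) = √(D + ((D + 6)*D + 3)) = √(D + ((6 + D)*D + 3)) = √(D + (D*(6 + D) + 3)) = √(D + (3 + D*(6 + D))) = √(3 + D + D*(6 + D)))
X(G(11)) - 34900 = √(3 + (-3)² + 7*(-3)) - 34900 = √(3 + 9 - 21) - 34900 = √(-9) - 34900 = 3*I - 34900 = -34900 + 3*I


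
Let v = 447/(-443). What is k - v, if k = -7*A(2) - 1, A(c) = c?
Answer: -6198/443 ≈ -13.991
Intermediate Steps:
v = -447/443 (v = 447*(-1/443) = -447/443 ≈ -1.0090)
k = -15 (k = -7*2 - 1 = -14 - 1 = -15)
k - v = -15 - 1*(-447/443) = -15 + 447/443 = -6198/443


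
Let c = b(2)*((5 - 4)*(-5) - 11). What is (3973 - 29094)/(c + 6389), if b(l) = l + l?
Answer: -25121/6325 ≈ -3.9717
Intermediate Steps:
b(l) = 2*l
c = -64 (c = (2*2)*((5 - 4)*(-5) - 11) = 4*(1*(-5) - 11) = 4*(-5 - 11) = 4*(-16) = -64)
(3973 - 29094)/(c + 6389) = (3973 - 29094)/(-64 + 6389) = -25121/6325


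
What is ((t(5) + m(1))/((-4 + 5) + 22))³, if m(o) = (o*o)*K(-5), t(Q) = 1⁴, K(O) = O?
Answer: -64/12167 ≈ -0.0052601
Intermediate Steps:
t(Q) = 1
m(o) = -5*o² (m(o) = (o*o)*(-5) = o²*(-5) = -5*o²)
((t(5) + m(1))/((-4 + 5) + 22))³ = ((1 - 5*1²)/((-4 + 5) + 22))³ = ((1 - 5*1)/(1 + 22))³ = ((1 - 5)/23)³ = (-4*1/23)³ = (-4/23)³ = -64/12167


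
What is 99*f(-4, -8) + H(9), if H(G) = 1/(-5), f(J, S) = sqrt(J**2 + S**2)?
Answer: -1/5 + 396*sqrt(5) ≈ 885.28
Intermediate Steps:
H(G) = -1/5 (H(G) = 1*(-1/5) = -1/5)
99*f(-4, -8) + H(9) = 99*sqrt((-4)**2 + (-8)**2) - 1/5 = 99*sqrt(16 + 64) - 1/5 = 99*sqrt(80) - 1/5 = 99*(4*sqrt(5)) - 1/5 = 396*sqrt(5) - 1/5 = -1/5 + 396*sqrt(5)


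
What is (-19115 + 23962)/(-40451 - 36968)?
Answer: -4847/77419 ≈ -0.062607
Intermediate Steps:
(-19115 + 23962)/(-40451 - 36968) = 4847/(-77419) = 4847*(-1/77419) = -4847/77419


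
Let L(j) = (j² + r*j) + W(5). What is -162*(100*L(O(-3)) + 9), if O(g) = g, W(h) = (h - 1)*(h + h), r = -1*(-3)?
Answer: -649458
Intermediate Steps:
r = 3
W(h) = 2*h*(-1 + h) (W(h) = (-1 + h)*(2*h) = 2*h*(-1 + h))
L(j) = 40 + j² + 3*j (L(j) = (j² + 3*j) + 2*5*(-1 + 5) = (j² + 3*j) + 2*5*4 = (j² + 3*j) + 40 = 40 + j² + 3*j)
-162*(100*L(O(-3)) + 9) = -162*(100*(40 + (-3)² + 3*(-3)) + 9) = -162*(100*(40 + 9 - 9) + 9) = -162*(100*40 + 9) = -162*(4000 + 9) = -162*4009 = -649458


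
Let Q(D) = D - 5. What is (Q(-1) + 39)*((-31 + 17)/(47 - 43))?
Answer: -231/2 ≈ -115.50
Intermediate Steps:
Q(D) = -5 + D
(Q(-1) + 39)*((-31 + 17)/(47 - 43)) = ((-5 - 1) + 39)*((-31 + 17)/(47 - 43)) = (-6 + 39)*(-14/4) = 33*(-14*¼) = 33*(-7/2) = -231/2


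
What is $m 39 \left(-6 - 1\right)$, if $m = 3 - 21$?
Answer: $4914$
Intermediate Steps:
$m = -18$
$m 39 \left(-6 - 1\right) = \left(-18\right) 39 \left(-6 - 1\right) = \left(-702\right) \left(-7\right) = 4914$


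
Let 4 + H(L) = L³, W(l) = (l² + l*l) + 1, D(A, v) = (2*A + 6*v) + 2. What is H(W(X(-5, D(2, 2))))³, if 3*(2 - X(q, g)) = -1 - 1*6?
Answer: 72924647827326802513343/387420489 ≈ 1.8823e+14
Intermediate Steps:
D(A, v) = 2 + 2*A + 6*v
X(q, g) = 13/3 (X(q, g) = 2 - (-1 - 1*6)/3 = 2 - (-1 - 6)/3 = 2 - ⅓*(-7) = 2 + 7/3 = 13/3)
W(l) = 1 + 2*l² (W(l) = (l² + l²) + 1 = 2*l² + 1 = 1 + 2*l²)
H(L) = -4 + L³
H(W(X(-5, D(2, 2))))³ = (-4 + (1 + 2*(13/3)²)³)³ = (-4 + (1 + 2*(169/9))³)³ = (-4 + (1 + 338/9)³)³ = (-4 + (347/9)³)³ = (-4 + 41781923/729)³ = (41779007/729)³ = 72924647827326802513343/387420489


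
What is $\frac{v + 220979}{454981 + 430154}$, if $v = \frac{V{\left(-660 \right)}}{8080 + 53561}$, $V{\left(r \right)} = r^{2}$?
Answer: $\frac{1513533571}{6062289615} \approx 0.24966$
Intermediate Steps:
$v = \frac{48400}{6849}$ ($v = \frac{\left(-660\right)^{2}}{8080 + 53561} = \frac{435600}{61641} = 435600 \cdot \frac{1}{61641} = \frac{48400}{6849} \approx 7.0667$)
$\frac{v + 220979}{454981 + 430154} = \frac{\frac{48400}{6849} + 220979}{454981 + 430154} = \frac{1513533571}{6849 \cdot 885135} = \frac{1513533571}{6849} \cdot \frac{1}{885135} = \frac{1513533571}{6062289615}$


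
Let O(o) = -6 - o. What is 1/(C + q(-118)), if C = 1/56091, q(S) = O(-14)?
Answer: 56091/448729 ≈ 0.12500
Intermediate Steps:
q(S) = 8 (q(S) = -6 - 1*(-14) = -6 + 14 = 8)
C = 1/56091 ≈ 1.7828e-5
1/(C + q(-118)) = 1/(1/56091 + 8) = 1/(448729/56091) = 56091/448729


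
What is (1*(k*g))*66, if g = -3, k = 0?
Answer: 0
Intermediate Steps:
(1*(k*g))*66 = (1*(0*(-3)))*66 = (1*0)*66 = 0*66 = 0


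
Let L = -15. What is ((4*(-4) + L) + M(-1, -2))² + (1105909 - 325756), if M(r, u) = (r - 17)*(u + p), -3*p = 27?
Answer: 808042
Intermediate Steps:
p = -9 (p = -⅓*27 = -9)
M(r, u) = (-17 + r)*(-9 + u) (M(r, u) = (r - 17)*(u - 9) = (-17 + r)*(-9 + u))
((4*(-4) + L) + M(-1, -2))² + (1105909 - 325756) = ((4*(-4) - 15) + (153 - 17*(-2) - 9*(-1) - 1*(-2)))² + (1105909 - 325756) = ((-16 - 15) + (153 + 34 + 9 + 2))² + 780153 = (-31 + 198)² + 780153 = 167² + 780153 = 27889 + 780153 = 808042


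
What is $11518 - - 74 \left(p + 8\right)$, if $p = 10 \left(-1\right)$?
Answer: $11370$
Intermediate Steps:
$p = -10$
$11518 - - 74 \left(p + 8\right) = 11518 - - 74 \left(-10 + 8\right) = 11518 - \left(-74\right) \left(-2\right) = 11518 - 148 = 11370$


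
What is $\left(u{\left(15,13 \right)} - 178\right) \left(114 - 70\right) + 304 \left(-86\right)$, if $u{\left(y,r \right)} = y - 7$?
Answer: $-33624$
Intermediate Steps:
$u{\left(y,r \right)} = -7 + y$
$\left(u{\left(15,13 \right)} - 178\right) \left(114 - 70\right) + 304 \left(-86\right) = \left(\left(-7 + 15\right) - 178\right) \left(114 - 70\right) + 304 \left(-86\right) = \left(8 - 178\right) 44 - 26144 = \left(-170\right) 44 - 26144 = -7480 - 26144 = -33624$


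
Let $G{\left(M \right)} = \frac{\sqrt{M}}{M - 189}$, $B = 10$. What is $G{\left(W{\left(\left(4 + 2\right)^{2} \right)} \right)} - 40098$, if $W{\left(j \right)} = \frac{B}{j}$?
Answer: $-40098 - \frac{3 \sqrt{10}}{3397} \approx -40098.0$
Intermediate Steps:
$W{\left(j \right)} = \frac{10}{j}$
$G{\left(M \right)} = \frac{\sqrt{M}}{-189 + M}$
$G{\left(W{\left(\left(4 + 2\right)^{2} \right)} \right)} - 40098 = \frac{\sqrt{\frac{10}{\left(4 + 2\right)^{2}}}}{-189 + \frac{10}{\left(4 + 2\right)^{2}}} - 40098 = \frac{\sqrt{\frac{10}{6^{2}}}}{-189 + \frac{10}{6^{2}}} - 40098 = \frac{\sqrt{\frac{10}{36}}}{-189 + \frac{10}{36}} - 40098 = \frac{\sqrt{10 \cdot \frac{1}{36}}}{-189 + 10 \cdot \frac{1}{36}} - 40098 = \frac{\sqrt{\frac{5}{18}}}{-189 + \frac{5}{18}} - 40098 = \frac{\frac{1}{6} \sqrt{10}}{- \frac{3397}{18}} - 40098 = \frac{\sqrt{10}}{6} \left(- \frac{18}{3397}\right) - 40098 = - \frac{3 \sqrt{10}}{3397} - 40098 = -40098 - \frac{3 \sqrt{10}}{3397}$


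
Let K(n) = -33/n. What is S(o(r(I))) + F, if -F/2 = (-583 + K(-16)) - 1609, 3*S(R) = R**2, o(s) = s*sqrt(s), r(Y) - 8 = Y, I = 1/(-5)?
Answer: 4538059/1000 ≈ 4538.1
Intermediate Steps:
I = -1/5 ≈ -0.20000
r(Y) = 8 + Y
o(s) = s**(3/2)
S(R) = R**2/3
F = 35039/8 (F = -2*((-583 - 33/(-16)) - 1609) = -2*((-583 - 33*(-1/16)) - 1609) = -2*((-583 + 33/16) - 1609) = -2*(-9295/16 - 1609) = -2*(-35039/16) = 35039/8 ≈ 4379.9)
S(o(r(I))) + F = ((8 - 1/5)**(3/2))**2/3 + 35039/8 = ((39/5)**(3/2))**2/3 + 35039/8 = (39*sqrt(195)/25)**2/3 + 35039/8 = (1/3)*(59319/125) + 35039/8 = 19773/125 + 35039/8 = 4538059/1000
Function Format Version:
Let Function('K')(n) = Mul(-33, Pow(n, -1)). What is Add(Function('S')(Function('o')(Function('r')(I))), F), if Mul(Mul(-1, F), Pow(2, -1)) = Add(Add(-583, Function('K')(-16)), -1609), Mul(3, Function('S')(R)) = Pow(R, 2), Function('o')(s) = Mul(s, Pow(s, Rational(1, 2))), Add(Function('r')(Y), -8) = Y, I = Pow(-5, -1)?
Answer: Rational(4538059, 1000) ≈ 4538.1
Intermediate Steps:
I = Rational(-1, 5) ≈ -0.20000
Function('r')(Y) = Add(8, Y)
Function('o')(s) = Pow(s, Rational(3, 2))
Function('S')(R) = Mul(Rational(1, 3), Pow(R, 2))
F = Rational(35039, 8) (F = Mul(-2, Add(Add(-583, Mul(-33, Pow(-16, -1))), -1609)) = Mul(-2, Add(Add(-583, Mul(-33, Rational(-1, 16))), -1609)) = Mul(-2, Add(Add(-583, Rational(33, 16)), -1609)) = Mul(-2, Add(Rational(-9295, 16), -1609)) = Mul(-2, Rational(-35039, 16)) = Rational(35039, 8) ≈ 4379.9)
Add(Function('S')(Function('o')(Function('r')(I))), F) = Add(Mul(Rational(1, 3), Pow(Pow(Add(8, Rational(-1, 5)), Rational(3, 2)), 2)), Rational(35039, 8)) = Add(Mul(Rational(1, 3), Pow(Pow(Rational(39, 5), Rational(3, 2)), 2)), Rational(35039, 8)) = Add(Mul(Rational(1, 3), Pow(Mul(Rational(39, 25), Pow(195, Rational(1, 2))), 2)), Rational(35039, 8)) = Add(Mul(Rational(1, 3), Rational(59319, 125)), Rational(35039, 8)) = Add(Rational(19773, 125), Rational(35039, 8)) = Rational(4538059, 1000)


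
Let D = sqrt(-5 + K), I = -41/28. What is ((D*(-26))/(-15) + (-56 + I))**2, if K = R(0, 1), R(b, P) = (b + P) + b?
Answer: 580378289/176400 - 41834*I/105 ≈ 3290.1 - 398.42*I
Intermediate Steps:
R(b, P) = P + 2*b (R(b, P) = (P + b) + b = P + 2*b)
K = 1 (K = 1 + 2*0 = 1 + 0 = 1)
I = -41/28 (I = -41*1/28 = -41/28 ≈ -1.4643)
D = 2*I (D = sqrt(-5 + 1) = sqrt(-4) = 2*I ≈ 2.0*I)
((D*(-26))/(-15) + (-56 + I))**2 = (((2*I)*(-26))/(-15) + (-56 - 41/28))**2 = (-52*I*(-1/15) - 1609/28)**2 = (52*I/15 - 1609/28)**2 = (-1609/28 + 52*I/15)**2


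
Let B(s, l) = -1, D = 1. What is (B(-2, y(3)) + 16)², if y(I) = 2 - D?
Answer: 225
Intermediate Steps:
y(I) = 1 (y(I) = 2 - 1*1 = 2 - 1 = 1)
(B(-2, y(3)) + 16)² = (-1 + 16)² = 15² = 225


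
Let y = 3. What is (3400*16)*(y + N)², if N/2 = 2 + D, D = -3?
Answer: 54400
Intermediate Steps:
N = -2 (N = 2*(2 - 3) = 2*(-1) = -2)
(3400*16)*(y + N)² = (3400*16)*(3 - 2)² = 54400*1² = 54400*1 = 54400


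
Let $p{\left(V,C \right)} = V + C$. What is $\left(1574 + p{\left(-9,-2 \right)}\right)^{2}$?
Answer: $2442969$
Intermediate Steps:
$p{\left(V,C \right)} = C + V$
$\left(1574 + p{\left(-9,-2 \right)}\right)^{2} = \left(1574 - 11\right)^{2} = 1563^{2} = 2442969$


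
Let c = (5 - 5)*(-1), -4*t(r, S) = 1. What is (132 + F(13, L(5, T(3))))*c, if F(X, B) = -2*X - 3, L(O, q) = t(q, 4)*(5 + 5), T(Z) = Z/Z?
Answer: 0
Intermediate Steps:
T(Z) = 1
t(r, S) = -1/4 (t(r, S) = -1/4*1 = -1/4)
L(O, q) = -5/2 (L(O, q) = -(5 + 5)/4 = -1/4*10 = -5/2)
c = 0 (c = 0*(-1) = 0)
F(X, B) = -3 - 2*X
(132 + F(13, L(5, T(3))))*c = (132 + (-3 - 2*13))*0 = (132 + (-3 - 26))*0 = (132 - 29)*0 = 103*0 = 0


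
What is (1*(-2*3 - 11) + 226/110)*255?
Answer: -41922/11 ≈ -3811.1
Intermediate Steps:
(1*(-2*3 - 11) + 226/110)*255 = (1*(-6 - 11) + 226*(1/110))*255 = (1*(-17) + 113/55)*255 = (-17 + 113/55)*255 = -822/55*255 = -41922/11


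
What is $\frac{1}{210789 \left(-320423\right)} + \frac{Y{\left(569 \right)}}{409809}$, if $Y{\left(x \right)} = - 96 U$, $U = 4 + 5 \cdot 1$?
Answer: $- \frac{19451993535739}{9226391160771441} \approx -0.0021083$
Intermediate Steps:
$U = 9$ ($U = 4 + 5 = 9$)
$Y{\left(x \right)} = -864$ ($Y{\left(x \right)} = \left(-96\right) 9 = -864$)
$\frac{1}{210789 \left(-320423\right)} + \frac{Y{\left(569 \right)}}{409809} = \frac{1}{210789 \left(-320423\right)} - \frac{864}{409809} = \frac{1}{210789} \left(- \frac{1}{320423}\right) - \frac{288}{136603} = - \frac{1}{67541643747} - \frac{288}{136603} = - \frac{19451993535739}{9226391160771441}$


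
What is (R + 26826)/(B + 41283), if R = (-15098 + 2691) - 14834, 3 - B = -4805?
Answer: -415/46091 ≈ -0.0090039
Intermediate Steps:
B = 4808 (B = 3 - 1*(-4805) = 3 + 4805 = 4808)
R = -27241 (R = -12407 - 14834 = -27241)
(R + 26826)/(B + 41283) = (-27241 + 26826)/(4808 + 41283) = -415/46091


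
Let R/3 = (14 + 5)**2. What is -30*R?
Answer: -32490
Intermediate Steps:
R = 1083 (R = 3*(14 + 5)**2 = 3*19**2 = 3*361 = 1083)
-30*R = -30*1083 = -32490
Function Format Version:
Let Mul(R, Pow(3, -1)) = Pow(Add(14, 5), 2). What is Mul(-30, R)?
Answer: -32490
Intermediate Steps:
R = 1083 (R = Mul(3, Pow(Add(14, 5), 2)) = Mul(3, Pow(19, 2)) = Mul(3, 361) = 1083)
Mul(-30, R) = Mul(-30, 1083) = -32490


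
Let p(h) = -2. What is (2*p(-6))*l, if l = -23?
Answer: 92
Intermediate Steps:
(2*p(-6))*l = (2*(-2))*(-23) = -4*(-23) = 92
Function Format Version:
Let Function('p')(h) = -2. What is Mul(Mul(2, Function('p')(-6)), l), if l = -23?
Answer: 92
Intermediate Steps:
Mul(Mul(2, Function('p')(-6)), l) = Mul(Mul(2, -2), -23) = Mul(-4, -23) = 92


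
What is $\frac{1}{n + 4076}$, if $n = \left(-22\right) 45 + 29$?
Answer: $\frac{1}{3115} \approx 0.00032103$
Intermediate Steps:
$n = -961$ ($n = -990 + 29 = -961$)
$\frac{1}{n + 4076} = \frac{1}{-961 + 4076} = \frac{1}{3115}$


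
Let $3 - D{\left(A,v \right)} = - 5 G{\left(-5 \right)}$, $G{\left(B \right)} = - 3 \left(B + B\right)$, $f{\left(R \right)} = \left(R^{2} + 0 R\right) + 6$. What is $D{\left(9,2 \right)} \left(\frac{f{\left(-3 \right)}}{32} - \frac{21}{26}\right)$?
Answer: $- \frac{21573}{416} \approx -51.858$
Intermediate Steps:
$f{\left(R \right)} = 6 + R^{2}$ ($f{\left(R \right)} = \left(R^{2} + 0\right) + 6 = R^{2} + 6 = 6 + R^{2}$)
$G{\left(B \right)} = - 6 B$ ($G{\left(B \right)} = - 3 \cdot 2 B = - 6 B$)
$D{\left(A,v \right)} = 153$ ($D{\left(A,v \right)} = 3 - - 5 \left(\left(-6\right) \left(-5\right)\right) = 3 - \left(-5\right) 30 = 3 - -150 = 3 + 150 = 153$)
$D{\left(9,2 \right)} \left(\frac{f{\left(-3 \right)}}{32} - \frac{21}{26}\right) = 153 \left(\frac{6 + \left(-3\right)^{2}}{32} - \frac{21}{26}\right) = 153 \left(\left(6 + 9\right) \frac{1}{32} - \frac{21}{26}\right) = 153 \left(15 \cdot \frac{1}{32} - \frac{21}{26}\right) = 153 \left(\frac{15}{32} - \frac{21}{26}\right) = 153 \left(- \frac{141}{416}\right) = - \frac{21573}{416}$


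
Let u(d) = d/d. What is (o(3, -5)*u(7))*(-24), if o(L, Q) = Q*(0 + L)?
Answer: 360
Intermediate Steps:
u(d) = 1
o(L, Q) = L*Q (o(L, Q) = Q*L = L*Q)
(o(3, -5)*u(7))*(-24) = ((3*(-5))*1)*(-24) = -15*1*(-24) = -15*(-24) = 360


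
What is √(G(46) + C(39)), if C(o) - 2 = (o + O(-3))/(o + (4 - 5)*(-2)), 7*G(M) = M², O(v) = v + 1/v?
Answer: √226218279/861 ≈ 17.469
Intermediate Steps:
G(M) = M²/7
C(o) = 2 + (-10/3 + o)/(2 + o) (C(o) = 2 + (o + (-3 + 1/(-3)))/(o + (4 - 5)*(-2)) = 2 + (o + (-3 - ⅓))/(o - 1*(-2)) = 2 + (o - 10/3)/(o + 2) = 2 + (-10/3 + o)/(2 + o))
√(G(46) + C(39)) = √((⅐)*46² + (2 + 9*39)/(3*(2 + 39))) = √((⅐)*2116 + (⅓)*(2 + 351)/41) = √(2116/7 + (⅓)*(1/41)*353) = √(2116/7 + 353/123) = √(262739/861) = √226218279/861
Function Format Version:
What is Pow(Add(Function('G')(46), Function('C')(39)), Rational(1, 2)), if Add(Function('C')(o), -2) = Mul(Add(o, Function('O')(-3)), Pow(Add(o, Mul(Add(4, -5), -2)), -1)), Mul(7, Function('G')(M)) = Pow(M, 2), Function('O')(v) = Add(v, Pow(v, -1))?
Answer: Mul(Rational(1, 861), Pow(226218279, Rational(1, 2))) ≈ 17.469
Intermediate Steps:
Function('G')(M) = Mul(Rational(1, 7), Pow(M, 2))
Function('C')(o) = Add(2, Mul(Pow(Add(2, o), -1), Add(Rational(-10, 3), o))) (Function('C')(o) = Add(2, Mul(Add(o, Add(-3, Pow(-3, -1))), Pow(Add(o, Mul(Add(4, -5), -2)), -1))) = Add(2, Mul(Add(o, Add(-3, Rational(-1, 3))), Pow(Add(o, Mul(-1, -2)), -1))) = Add(2, Mul(Add(o, Rational(-10, 3)), Pow(Add(o, 2), -1))) = Add(2, Mul(Add(Rational(-10, 3), o), Pow(Add(2, o), -1))) = Add(2, Mul(Pow(Add(2, o), -1), Add(Rational(-10, 3), o))))
Pow(Add(Function('G')(46), Function('C')(39)), Rational(1, 2)) = Pow(Add(Mul(Rational(1, 7), Pow(46, 2)), Mul(Rational(1, 3), Pow(Add(2, 39), -1), Add(2, Mul(9, 39)))), Rational(1, 2)) = Pow(Add(Mul(Rational(1, 7), 2116), Mul(Rational(1, 3), Pow(41, -1), Add(2, 351))), Rational(1, 2)) = Pow(Add(Rational(2116, 7), Mul(Rational(1, 3), Rational(1, 41), 353)), Rational(1, 2)) = Pow(Add(Rational(2116, 7), Rational(353, 123)), Rational(1, 2)) = Pow(Rational(262739, 861), Rational(1, 2)) = Mul(Rational(1, 861), Pow(226218279, Rational(1, 2)))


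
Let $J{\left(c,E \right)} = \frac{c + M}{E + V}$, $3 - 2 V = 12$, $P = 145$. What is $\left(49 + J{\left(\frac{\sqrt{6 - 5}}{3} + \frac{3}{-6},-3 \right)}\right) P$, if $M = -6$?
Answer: $\frac{65018}{9} \approx 7224.2$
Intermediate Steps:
$V = - \frac{9}{2}$ ($V = \frac{3}{2} - 6 = - \frac{9}{2} \approx -4.5$)
$J{\left(c,E \right)} = \frac{-6 + c}{- \frac{9}{2} + E}$ ($J{\left(c,E \right)} = \frac{c - 6}{E - \frac{9}{2}} = \frac{-6 + c}{- \frac{9}{2} + E}$)
$\left(49 + J{\left(\frac{\sqrt{6 - 5}}{3} + \frac{3}{-6},-3 \right)}\right) P = \left(49 + \frac{2 \left(-6 + \left(\frac{\sqrt{6 - 5}}{3} + \frac{3}{-6}\right)\right)}{-9 + 2 \left(-3\right)}\right) 145 = \left(49 + \frac{2 \left(-6 + \left(\sqrt{1} \cdot \frac{1}{3} + 3 \left(- \frac{1}{6}\right)\right)\right)}{-9 - 6}\right) 145 = \left(49 + \frac{2 \left(-6 + \left(1 \cdot \frac{1}{3} - \frac{1}{2}\right)\right)}{-15}\right) 145 = \left(49 + 2 \left(- \frac{1}{15}\right) \left(-6 + \left(\frac{1}{3} - \frac{1}{2}\right)\right)\right) 145 = \left(49 + 2 \left(- \frac{1}{15}\right) \left(-6 - \frac{1}{6}\right)\right) 145 = \left(49 + 2 \left(- \frac{1}{15}\right) \left(- \frac{37}{6}\right)\right) 145 = \left(49 + \frac{37}{45}\right) 145 = \frac{2242}{45} \cdot 145 = \frac{65018}{9}$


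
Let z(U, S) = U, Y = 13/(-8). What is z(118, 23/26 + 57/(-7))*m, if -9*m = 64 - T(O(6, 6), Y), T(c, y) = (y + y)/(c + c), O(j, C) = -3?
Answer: -89857/108 ≈ -832.01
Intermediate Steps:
Y = -13/8 (Y = 13*(-⅛) = -13/8 ≈ -1.6250)
T(c, y) = y/c (T(c, y) = (2*y)/((2*c)) = (2*y)*(1/(2*c)) = y/c)
m = -1523/216 (m = -(64 - (-13)/(8*(-3)))/9 = -(64 - (-13)*(-1)/(8*3))/9 = -(64 - 1*13/24)/9 = -(64 - 13/24)/9 = -⅑*1523/24 = -1523/216 ≈ -7.0509)
z(118, 23/26 + 57/(-7))*m = 118*(-1523/216) = -89857/108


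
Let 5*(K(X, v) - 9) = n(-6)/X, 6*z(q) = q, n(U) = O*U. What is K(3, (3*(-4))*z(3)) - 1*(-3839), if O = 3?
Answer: 19234/5 ≈ 3846.8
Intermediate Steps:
n(U) = 3*U
z(q) = q/6
K(X, v) = 9 - 18/(5*X) (K(X, v) = 9 + ((3*(-6))/X)/5 = 9 + (-18/X)/5 = 9 - 18/(5*X))
K(3, (3*(-4))*z(3)) - 1*(-3839) = (9 - 18/5/3) - 1*(-3839) = (9 - 18/5*1/3) + 3839 = (9 - 6/5) + 3839 = 39/5 + 3839 = 19234/5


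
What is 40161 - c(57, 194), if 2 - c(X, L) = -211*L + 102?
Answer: -673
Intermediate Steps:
c(X, L) = -100 + 211*L (c(X, L) = 2 - (-211*L + 102) = 2 - (102 - 211*L) = 2 + (-102 + 211*L) = -100 + 211*L)
40161 - c(57, 194) = 40161 - (-100 + 211*194) = 40161 - (-100 + 40934) = 40161 - 1*40834 = 40161 - 40834 = -673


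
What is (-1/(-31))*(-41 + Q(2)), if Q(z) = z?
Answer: -39/31 ≈ -1.2581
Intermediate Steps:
(-1/(-31))*(-41 + Q(2)) = (-1/(-31))*(-41 + 2) = -1*(-1/31)*(-39) = (1/31)*(-39) = -39/31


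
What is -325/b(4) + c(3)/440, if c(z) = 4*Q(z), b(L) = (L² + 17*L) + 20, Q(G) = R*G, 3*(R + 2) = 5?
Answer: -1379/440 ≈ -3.1341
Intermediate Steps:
R = -⅓ (R = -2 + (⅓)*5 = -2 + 5/3 = -⅓ ≈ -0.33333)
Q(G) = -G/3
b(L) = 20 + L² + 17*L
c(z) = -4*z/3 (c(z) = 4*(-z/3) = -4*z/3)
-325/b(4) + c(3)/440 = -325/(20 + 4² + 17*4) - 4/3*3/440 = -325/(20 + 16 + 68) - 4*1/440 = -325/104 - 1/110 = -325*1/104 - 1/110 = -25/8 - 1/110 = -1379/440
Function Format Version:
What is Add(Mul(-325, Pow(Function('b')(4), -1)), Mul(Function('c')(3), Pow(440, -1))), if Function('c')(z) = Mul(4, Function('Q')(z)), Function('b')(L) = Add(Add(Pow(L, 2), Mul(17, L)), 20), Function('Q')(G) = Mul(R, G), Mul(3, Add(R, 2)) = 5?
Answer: Rational(-1379, 440) ≈ -3.1341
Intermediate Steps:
R = Rational(-1, 3) (R = Add(-2, Mul(Rational(1, 3), 5)) = Add(-2, Rational(5, 3)) = Rational(-1, 3) ≈ -0.33333)
Function('Q')(G) = Mul(Rational(-1, 3), G)
Function('b')(L) = Add(20, Pow(L, 2), Mul(17, L))
Function('c')(z) = Mul(Rational(-4, 3), z) (Function('c')(z) = Mul(4, Mul(Rational(-1, 3), z)) = Mul(Rational(-4, 3), z))
Add(Mul(-325, Pow(Function('b')(4), -1)), Mul(Function('c')(3), Pow(440, -1))) = Add(Mul(-325, Pow(Add(20, Pow(4, 2), Mul(17, 4)), -1)), Mul(Mul(Rational(-4, 3), 3), Pow(440, -1))) = Add(Mul(-325, Pow(Add(20, 16, 68), -1)), Mul(-4, Rational(1, 440))) = Add(Mul(-325, Pow(104, -1)), Rational(-1, 110)) = Add(Mul(-325, Rational(1, 104)), Rational(-1, 110)) = Add(Rational(-25, 8), Rational(-1, 110)) = Rational(-1379, 440)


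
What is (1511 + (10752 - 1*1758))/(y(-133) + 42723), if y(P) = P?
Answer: 2101/8518 ≈ 0.24665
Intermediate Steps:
(1511 + (10752 - 1*1758))/(y(-133) + 42723) = (1511 + (10752 - 1*1758))/(-133 + 42723) = (1511 + (10752 - 1758))/42590 = (1511 + 8994)*(1/42590) = 10505*(1/42590) = 2101/8518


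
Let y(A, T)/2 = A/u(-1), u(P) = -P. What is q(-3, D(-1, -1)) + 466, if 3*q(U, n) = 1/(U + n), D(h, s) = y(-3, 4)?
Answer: 12581/27 ≈ 465.96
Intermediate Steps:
y(A, T) = 2*A (y(A, T) = 2*(A/((-1*(-1)))) = 2*(A/1) = 2*(A*1) = 2*A)
D(h, s) = -6 (D(h, s) = 2*(-3) = -6)
q(U, n) = 1/(3*(U + n))
q(-3, D(-1, -1)) + 466 = 1/(3*(-3 - 6)) + 466 = (⅓)/(-9) + 466 = (⅓)*(-⅑) + 466 = -1/27 + 466 = 12581/27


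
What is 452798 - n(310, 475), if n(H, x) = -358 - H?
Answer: 453466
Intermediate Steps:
452798 - n(310, 475) = 452798 - (-358 - 1*310) = 452798 - (-358 - 310) = 452798 - 1*(-668) = 452798 + 668 = 453466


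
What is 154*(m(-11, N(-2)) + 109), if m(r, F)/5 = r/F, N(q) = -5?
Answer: 18480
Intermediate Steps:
m(r, F) = 5*r/F (m(r, F) = 5*(r/F) = 5*r/F)
154*(m(-11, N(-2)) + 109) = 154*(5*(-11)/(-5) + 109) = 154*(5*(-11)*(-1/5) + 109) = 154*(11 + 109) = 154*120 = 18480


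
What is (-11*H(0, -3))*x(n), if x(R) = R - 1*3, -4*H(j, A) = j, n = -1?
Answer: 0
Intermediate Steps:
H(j, A) = -j/4
x(R) = -3 + R (x(R) = R - 3 = -3 + R)
(-11*H(0, -3))*x(n) = (-(-11)*0/4)*(-3 - 1) = -11*0*(-4) = 0*(-4) = 0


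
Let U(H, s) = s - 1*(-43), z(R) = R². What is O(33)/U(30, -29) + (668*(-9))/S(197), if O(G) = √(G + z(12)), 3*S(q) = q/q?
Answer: -18036 + √177/14 ≈ -18035.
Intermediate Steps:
S(q) = ⅓ (S(q) = (q/q)/3 = (⅓)*1 = ⅓)
O(G) = √(144 + G) (O(G) = √(G + 12²) = √(G + 144) = √(144 + G))
U(H, s) = 43 + s (U(H, s) = s + 43 = 43 + s)
O(33)/U(30, -29) + (668*(-9))/S(197) = √(144 + 33)/(43 - 29) + (668*(-9))/(⅓) = √177/14 - 6012*3 = √177*(1/14) - 18036 = √177/14 - 18036 = -18036 + √177/14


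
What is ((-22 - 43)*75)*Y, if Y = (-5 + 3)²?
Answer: -19500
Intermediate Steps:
Y = 4 (Y = (-2)² = 4)
((-22 - 43)*75)*Y = ((-22 - 43)*75)*4 = -65*75*4 = -4875*4 = -19500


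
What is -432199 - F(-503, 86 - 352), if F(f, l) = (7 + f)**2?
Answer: -678215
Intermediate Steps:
-432199 - F(-503, 86 - 352) = -432199 - (7 - 503)**2 = -432199 - 1*(-496)**2 = -432199 - 1*246016 = -432199 - 246016 = -678215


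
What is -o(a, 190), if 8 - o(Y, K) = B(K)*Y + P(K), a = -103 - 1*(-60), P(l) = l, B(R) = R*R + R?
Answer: -1560288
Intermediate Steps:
B(R) = R + R**2 (B(R) = R**2 + R = R + R**2)
a = -43 (a = -103 + 60 = -43)
o(Y, K) = 8 - K - K*Y*(1 + K) (o(Y, K) = 8 - ((K*(1 + K))*Y + K) = 8 - (K*Y*(1 + K) + K) = 8 - (K + K*Y*(1 + K)) = 8 + (-K - K*Y*(1 + K)) = 8 - K - K*Y*(1 + K))
-o(a, 190) = -(8 - 1*190 - 1*190*(-43)*(1 + 190)) = -(8 - 190 - 1*190*(-43)*191) = -(8 - 190 + 1560470) = -1*1560288 = -1560288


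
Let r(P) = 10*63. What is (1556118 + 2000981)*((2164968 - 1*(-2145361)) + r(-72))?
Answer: 15334507947941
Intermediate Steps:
r(P) = 630
(1556118 + 2000981)*((2164968 - 1*(-2145361)) + r(-72)) = (1556118 + 2000981)*((2164968 - 1*(-2145361)) + 630) = 3557099*((2164968 + 2145361) + 630) = 3557099*(4310329 + 630) = 3557099*4310959 = 15334507947941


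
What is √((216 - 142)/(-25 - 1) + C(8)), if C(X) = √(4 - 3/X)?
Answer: √(-1924 + 169*√58)/26 ≈ 0.97068*I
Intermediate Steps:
√((216 - 142)/(-25 - 1) + C(8)) = √((216 - 142)/(-25 - 1) + √(4 - 3/8)) = √(74/(-26) + √(4 - 3*⅛)) = √(74*(-1/26) + √(4 - 3/8)) = √(-37/13 + √(29/8)) = √(-37/13 + √58/4)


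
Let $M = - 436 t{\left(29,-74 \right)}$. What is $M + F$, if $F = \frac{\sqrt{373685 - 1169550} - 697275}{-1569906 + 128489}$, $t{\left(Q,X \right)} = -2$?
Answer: $\frac{1257612899}{1441417} - \frac{i \sqrt{795865}}{1441417} \approx 872.48 - 0.00061891 i$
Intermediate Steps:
$M = 872$ ($M = \left(-436\right) \left(-2\right) = 872$)
$F = \frac{697275}{1441417} - \frac{i \sqrt{795865}}{1441417}$ ($F = \frac{\sqrt{-795865} - 697275}{-1441417} = \left(i \sqrt{795865} - 697275\right) \left(- \frac{1}{1441417}\right) = \left(-697275 + i \sqrt{795865}\right) \left(- \frac{1}{1441417}\right) = \frac{697275}{1441417} - \frac{i \sqrt{795865}}{1441417} \approx 0.48374 - 0.00061891 i$)
$M + F = 872 + \left(\frac{697275}{1441417} - \frac{i \sqrt{795865}}{1441417}\right) = \frac{1257612899}{1441417} - \frac{i \sqrt{795865}}{1441417}$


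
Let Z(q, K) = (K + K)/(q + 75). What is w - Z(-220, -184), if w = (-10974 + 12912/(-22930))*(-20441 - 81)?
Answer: 74882265550684/332485 ≈ 2.2522e+8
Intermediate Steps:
Z(q, K) = 2*K/(75 + q) (Z(q, K) = (2*K)/(75 + q) = 2*K/(75 + q))
w = 2582147117052/11465 (w = (-10974 + 12912*(-1/22930))*(-20522) = (-10974 - 6456/11465)*(-20522) = -125823366/11465*(-20522) = 2582147117052/11465 ≈ 2.2522e+8)
w - Z(-220, -184) = 2582147117052/11465 - 2*(-184)/(75 - 220) = 2582147117052/11465 - 2*(-184)/(-145) = 2582147117052/11465 - 2*(-184)*(-1)/145 = 2582147117052/11465 - 1*368/145 = 2582147117052/11465 - 368/145 = 74882265550684/332485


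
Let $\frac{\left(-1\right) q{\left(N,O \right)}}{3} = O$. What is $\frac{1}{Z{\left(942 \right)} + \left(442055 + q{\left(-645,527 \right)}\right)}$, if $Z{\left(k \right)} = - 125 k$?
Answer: $\frac{1}{322724} \approx 3.0986 \cdot 10^{-6}$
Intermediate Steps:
$q{\left(N,O \right)} = - 3 O$
$\frac{1}{Z{\left(942 \right)} + \left(442055 + q{\left(-645,527 \right)}\right)} = \frac{1}{\left(-125\right) 942 + \left(442055 - 1581\right)} = \frac{1}{-117750 + \left(442055 - 1581\right)} = \frac{1}{-117750 + 440474} = \frac{1}{322724}$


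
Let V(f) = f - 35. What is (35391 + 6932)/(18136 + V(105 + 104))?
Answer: 42323/18310 ≈ 2.3115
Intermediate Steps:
V(f) = -35 + f
(35391 + 6932)/(18136 + V(105 + 104)) = (35391 + 6932)/(18136 + (-35 + (105 + 104))) = 42323/(18136 + (-35 + 209)) = 42323/(18136 + 174) = 42323/18310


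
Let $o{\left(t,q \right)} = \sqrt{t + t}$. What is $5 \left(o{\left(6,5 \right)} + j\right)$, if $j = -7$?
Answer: $-35 + 10 \sqrt{3} \approx -17.68$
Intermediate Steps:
$o{\left(t,q \right)} = \sqrt{2} \sqrt{t}$ ($o{\left(t,q \right)} = \sqrt{2 t} = \sqrt{2} \sqrt{t}$)
$5 \left(o{\left(6,5 \right)} + j\right) = 5 \left(\sqrt{2} \sqrt{6} - 7\right) = 5 \left(2 \sqrt{3} - 7\right) = 5 \left(-7 + 2 \sqrt{3}\right) = -35 + 10 \sqrt{3}$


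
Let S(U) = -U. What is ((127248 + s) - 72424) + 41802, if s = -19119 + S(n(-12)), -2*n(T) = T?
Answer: 77501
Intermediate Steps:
n(T) = -T/2
s = -19125 (s = -19119 - (-1)*(-12)/2 = -19119 - 1*6 = -19119 - 6 = -19125)
((127248 + s) - 72424) + 41802 = ((127248 - 19125) - 72424) + 41802 = (108123 - 72424) + 41802 = 35699 + 41802 = 77501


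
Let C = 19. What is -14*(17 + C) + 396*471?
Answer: 186012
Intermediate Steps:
-14*(17 + C) + 396*471 = -14*(17 + 19) + 396*471 = -14*36 + 186516 = -504 + 186516 = 186012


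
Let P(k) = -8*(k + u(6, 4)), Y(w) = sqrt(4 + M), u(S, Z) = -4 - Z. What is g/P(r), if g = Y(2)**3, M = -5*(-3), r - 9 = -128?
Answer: 19*sqrt(19)/1016 ≈ 0.081515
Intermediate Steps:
r = -119 (r = 9 - 128 = -119)
M = 15
Y(w) = sqrt(19) (Y(w) = sqrt(4 + 15) = sqrt(19))
g = 19*sqrt(19) (g = (sqrt(19))**3 = 19*sqrt(19) ≈ 82.819)
P(k) = 64 - 8*k (P(k) = -8*(k + (-4 - 1*4)) = -8*(k + (-4 - 4)) = -8*(k - 8) = -8*(-8 + k) = 64 - 8*k)
g/P(r) = (19*sqrt(19))/(64 - 8*(-119)) = (19*sqrt(19))/(64 + 952) = (19*sqrt(19))/1016 = (19*sqrt(19))*(1/1016) = 19*sqrt(19)/1016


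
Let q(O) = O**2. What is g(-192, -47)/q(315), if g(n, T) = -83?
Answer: -83/99225 ≈ -0.00083648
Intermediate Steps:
g(-192, -47)/q(315) = -83/(315**2) = -83/99225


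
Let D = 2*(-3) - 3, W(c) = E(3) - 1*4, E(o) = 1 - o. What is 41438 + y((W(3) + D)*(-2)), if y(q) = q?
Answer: 41468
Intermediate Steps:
W(c) = -6 (W(c) = (1 - 1*3) - 1*4 = (1 - 3) - 4 = -2 - 4 = -6)
D = -9 (D = -6 - 3 = -9)
41438 + y((W(3) + D)*(-2)) = 41438 + (-6 - 9)*(-2) = 41438 - 15*(-2) = 41438 + 30 = 41468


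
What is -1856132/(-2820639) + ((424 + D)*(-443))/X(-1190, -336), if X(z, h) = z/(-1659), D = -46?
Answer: -55970625276841/239754315 ≈ -2.3345e+5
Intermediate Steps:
X(z, h) = -z/1659 (X(z, h) = z*(-1/1659) = -z/1659)
-1856132/(-2820639) + ((424 + D)*(-443))/X(-1190, -336) = -1856132/(-2820639) + ((424 - 46)*(-443))/((-1/1659*(-1190))) = -1856132*(-1/2820639) + (378*(-443))/(170/237) = 1856132/2820639 - 167454*237/170 = 1856132/2820639 - 19843299/85 = -55970625276841/239754315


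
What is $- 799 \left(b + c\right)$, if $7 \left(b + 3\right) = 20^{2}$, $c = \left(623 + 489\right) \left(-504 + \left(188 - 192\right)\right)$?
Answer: $\frac{3159160507}{7} \approx 4.5131 \cdot 10^{8}$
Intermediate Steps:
$c = -564896$ ($c = 1112 \left(-504 - 4\right) = 1112 \left(-508\right) = -564896$)
$b = \frac{379}{7}$ ($b = -3 + \frac{20^{2}}{7} = -3 + \frac{1}{7} \cdot 400 = -3 + \frac{400}{7} = \frac{379}{7} \approx 54.143$)
$- 799 \left(b + c\right) = - 799 \left(\frac{379}{7} - 564896\right) = \left(-799\right) \left(- \frac{3953893}{7}\right) = \frac{3159160507}{7}$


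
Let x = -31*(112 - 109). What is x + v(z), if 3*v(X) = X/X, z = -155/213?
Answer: -278/3 ≈ -92.667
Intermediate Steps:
z = -155/213 (z = -155*1/213 = -155/213 ≈ -0.72770)
v(X) = ⅓ (v(X) = (X/X)/3 = (⅓)*1 = ⅓)
x = -93 (x = -31*3 = -93)
x + v(z) = -93 + ⅓ = -278/3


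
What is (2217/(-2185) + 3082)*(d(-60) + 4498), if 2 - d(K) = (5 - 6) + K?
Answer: 30704437633/2185 ≈ 1.4052e+7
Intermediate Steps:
d(K) = 3 - K (d(K) = 2 - ((5 - 6) + K) = 2 - (-1 + K) = 2 + (1 - K) = 3 - K)
(2217/(-2185) + 3082)*(d(-60) + 4498) = (2217/(-2185) + 3082)*((3 - 1*(-60)) + 4498) = (2217*(-1/2185) + 3082)*((3 + 60) + 4498) = (-2217/2185 + 3082)*(63 + 4498) = (6731953/2185)*4561 = 30704437633/2185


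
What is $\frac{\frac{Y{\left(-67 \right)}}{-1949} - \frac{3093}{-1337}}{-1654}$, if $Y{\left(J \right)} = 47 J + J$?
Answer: $- \frac{10328049}{4310014702} \approx -0.0023963$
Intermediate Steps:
$Y{\left(J \right)} = 48 J$
$\frac{\frac{Y{\left(-67 \right)}}{-1949} - \frac{3093}{-1337}}{-1654} = \frac{\frac{48 \left(-67\right)}{-1949} - \frac{3093}{-1337}}{-1654} = \left(\left(-3216\right) \left(- \frac{1}{1949}\right) - - \frac{3093}{1337}\right) \left(- \frac{1}{1654}\right) = \left(\frac{3216}{1949} + \frac{3093}{1337}\right) \left(- \frac{1}{1654}\right) = \frac{10328049}{2605813} \left(- \frac{1}{1654}\right) = - \frac{10328049}{4310014702}$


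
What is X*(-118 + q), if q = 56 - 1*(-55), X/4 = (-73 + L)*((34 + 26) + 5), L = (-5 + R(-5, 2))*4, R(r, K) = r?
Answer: 205660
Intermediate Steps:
L = -40 (L = (-5 - 5)*4 = -10*4 = -40)
X = -29380 (X = 4*((-73 - 40)*((34 + 26) + 5)) = 4*(-113*(60 + 5)) = 4*(-113*65) = 4*(-7345) = -29380)
q = 111 (q = 56 + 55 = 111)
X*(-118 + q) = -29380*(-118 + 111) = -29380*(-7) = 205660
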